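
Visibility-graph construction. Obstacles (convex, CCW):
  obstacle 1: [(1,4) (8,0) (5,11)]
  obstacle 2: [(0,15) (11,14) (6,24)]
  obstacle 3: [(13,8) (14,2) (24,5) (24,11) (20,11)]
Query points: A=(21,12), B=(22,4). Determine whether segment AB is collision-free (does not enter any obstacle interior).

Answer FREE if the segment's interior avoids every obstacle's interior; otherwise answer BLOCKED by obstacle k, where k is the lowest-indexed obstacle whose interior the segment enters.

BLOCKED by obstacle 3

Obstacle 1 [(1,4) (8,0) (5,11)]:
  edge (1,4)–(8,0): clear
  edge (8,0)–(5,11): clear
  edge (5,11)–(1,4): clear
  midpoint (43/2,8) outside
  → clear
Obstacle 2 [(0,15) (11,14) (6,24)]:
  edge (0,15)–(11,14): clear
  edge (11,14)–(6,24): clear
  edge (6,24)–(0,15): clear
  midpoint (43/2,8) outside
  → clear
Obstacle 3 [(13,8) (14,2) (24,5) (24,11) (20,11)]:
  edge (13,8)–(14,2): clear
  edge (14,2)–(24,5): crosses AB
  edge (24,5)–(24,11): clear
  edge (24,11)–(20,11): crosses AB
  edge (20,11)–(13,8): clear
  → BLOCKED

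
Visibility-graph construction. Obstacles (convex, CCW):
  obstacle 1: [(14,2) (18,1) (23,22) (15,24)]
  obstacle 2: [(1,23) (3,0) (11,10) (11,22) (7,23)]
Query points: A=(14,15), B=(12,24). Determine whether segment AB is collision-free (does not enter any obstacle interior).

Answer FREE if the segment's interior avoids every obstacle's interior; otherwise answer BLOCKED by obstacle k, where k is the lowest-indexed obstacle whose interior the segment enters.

Obstacle 1 [(14,2) (18,1) (23,22) (15,24)]:
  edge (14,2)–(18,1): clear
  edge (18,1)–(23,22): clear
  edge (23,22)–(15,24): clear
  edge (15,24)–(14,2): clear
  midpoint (13,39/2) outside
  → clear
Obstacle 2 [(1,23) (3,0) (11,10) (11,22) (7,23)]:
  edge (1,23)–(3,0): clear
  edge (3,0)–(11,10): clear
  edge (11,10)–(11,22): clear
  edge (11,22)–(7,23): clear
  edge (7,23)–(1,23): clear
  midpoint (13,39/2) outside
  → clear

FREE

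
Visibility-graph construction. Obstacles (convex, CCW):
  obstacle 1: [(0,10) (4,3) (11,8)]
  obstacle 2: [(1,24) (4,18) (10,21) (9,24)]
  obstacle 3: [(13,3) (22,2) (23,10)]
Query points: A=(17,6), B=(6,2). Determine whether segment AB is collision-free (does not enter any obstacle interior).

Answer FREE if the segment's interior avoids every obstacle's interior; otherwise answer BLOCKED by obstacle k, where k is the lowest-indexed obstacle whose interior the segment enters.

Obstacle 1 [(0,10) (4,3) (11,8)]:
  edge (0,10)–(4,3): clear
  edge (4,3)–(11,8): clear
  edge (11,8)–(0,10): clear
  midpoint (23/2,4) outside
  → clear
Obstacle 2 [(1,24) (4,18) (10,21) (9,24)]:
  edge (1,24)–(4,18): clear
  edge (4,18)–(10,21): clear
  edge (10,21)–(9,24): clear
  edge (9,24)–(1,24): clear
  midpoint (23/2,4) outside
  → clear
Obstacle 3 [(13,3) (22,2) (23,10)]:
  edge (13,3)–(22,2): clear
  edge (22,2)–(23,10): clear
  edge (23,10)–(13,3): clear
  midpoint (23/2,4) outside
  → clear

FREE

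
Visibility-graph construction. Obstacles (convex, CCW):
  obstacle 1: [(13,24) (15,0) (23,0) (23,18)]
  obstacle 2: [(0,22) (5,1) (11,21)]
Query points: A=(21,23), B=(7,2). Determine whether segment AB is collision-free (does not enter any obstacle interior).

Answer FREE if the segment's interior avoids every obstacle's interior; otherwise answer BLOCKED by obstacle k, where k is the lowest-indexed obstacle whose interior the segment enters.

Obstacle 1 [(13,24) (15,0) (23,0) (23,18)]:
  edge (13,24)–(15,0): crosses AB
  edge (15,0)–(23,0): clear
  edge (23,0)–(23,18): clear
  edge (23,18)–(13,24): crosses AB
  → BLOCKED
Obstacle 2 [(0,22) (5,1) (11,21)]:
  edge (0,22)–(5,1): clear
  edge (5,1)–(11,21): clear
  edge (11,21)–(0,22): clear
  midpoint (14,25/2) outside
  → clear

BLOCKED by obstacle 1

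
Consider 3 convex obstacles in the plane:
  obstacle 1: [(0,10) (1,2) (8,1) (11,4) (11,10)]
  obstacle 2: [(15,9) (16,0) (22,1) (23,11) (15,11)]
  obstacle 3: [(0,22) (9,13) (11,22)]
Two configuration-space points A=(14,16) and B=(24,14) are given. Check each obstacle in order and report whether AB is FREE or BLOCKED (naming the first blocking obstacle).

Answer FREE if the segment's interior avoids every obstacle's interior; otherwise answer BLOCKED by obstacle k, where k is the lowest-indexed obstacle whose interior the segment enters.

FREE

Obstacle 1 [(0,10) (1,2) (8,1) (11,4) (11,10)]:
  edge (0,10)–(1,2): clear
  edge (1,2)–(8,1): clear
  edge (8,1)–(11,4): clear
  edge (11,4)–(11,10): clear
  edge (11,10)–(0,10): clear
  midpoint (19,15) outside
  → clear
Obstacle 2 [(15,9) (16,0) (22,1) (23,11) (15,11)]:
  edge (15,9)–(16,0): clear
  edge (16,0)–(22,1): clear
  edge (22,1)–(23,11): clear
  edge (23,11)–(15,11): clear
  edge (15,11)–(15,9): clear
  midpoint (19,15) outside
  → clear
Obstacle 3 [(0,22) (9,13) (11,22)]:
  edge (0,22)–(9,13): clear
  edge (9,13)–(11,22): clear
  edge (11,22)–(0,22): clear
  midpoint (19,15) outside
  → clear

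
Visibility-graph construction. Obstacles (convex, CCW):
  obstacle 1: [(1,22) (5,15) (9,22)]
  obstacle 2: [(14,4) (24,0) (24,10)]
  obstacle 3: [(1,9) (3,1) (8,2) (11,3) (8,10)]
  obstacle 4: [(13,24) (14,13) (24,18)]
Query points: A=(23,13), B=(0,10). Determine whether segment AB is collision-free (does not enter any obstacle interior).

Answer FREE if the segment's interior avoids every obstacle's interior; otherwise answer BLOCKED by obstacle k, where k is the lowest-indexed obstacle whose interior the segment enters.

FREE

Obstacle 1 [(1,22) (5,15) (9,22)]:
  edge (1,22)–(5,15): clear
  edge (5,15)–(9,22): clear
  edge (9,22)–(1,22): clear
  midpoint (23/2,23/2) outside
  → clear
Obstacle 2 [(14,4) (24,0) (24,10)]:
  edge (14,4)–(24,0): clear
  edge (24,0)–(24,10): clear
  edge (24,10)–(14,4): clear
  midpoint (23/2,23/2) outside
  → clear
Obstacle 3 [(1,9) (3,1) (8,2) (11,3) (8,10)]:
  edge (1,9)–(3,1): clear
  edge (3,1)–(8,2): clear
  edge (8,2)–(11,3): clear
  edge (11,3)–(8,10): clear
  edge (8,10)–(1,9): clear
  midpoint (23/2,23/2) outside
  → clear
Obstacle 4 [(13,24) (14,13) (24,18)]:
  edge (13,24)–(14,13): clear
  edge (14,13)–(24,18): clear
  edge (24,18)–(13,24): clear
  midpoint (23/2,23/2) outside
  → clear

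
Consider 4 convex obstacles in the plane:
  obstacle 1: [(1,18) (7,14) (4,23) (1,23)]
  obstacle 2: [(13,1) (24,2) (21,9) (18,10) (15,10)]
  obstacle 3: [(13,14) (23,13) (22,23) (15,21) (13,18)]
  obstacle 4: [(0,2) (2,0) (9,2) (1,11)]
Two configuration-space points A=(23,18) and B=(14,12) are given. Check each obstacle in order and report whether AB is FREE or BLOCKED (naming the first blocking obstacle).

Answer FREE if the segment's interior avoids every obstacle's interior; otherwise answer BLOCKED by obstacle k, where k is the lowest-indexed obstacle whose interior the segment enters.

Obstacle 1 [(1,18) (7,14) (4,23) (1,23)]:
  edge (1,18)–(7,14): clear
  edge (7,14)–(4,23): clear
  edge (4,23)–(1,23): clear
  edge (1,23)–(1,18): clear
  midpoint (37/2,15) outside
  → clear
Obstacle 2 [(13,1) (24,2) (21,9) (18,10) (15,10)]:
  edge (13,1)–(24,2): clear
  edge (24,2)–(21,9): clear
  edge (21,9)–(18,10): clear
  edge (18,10)–(15,10): clear
  edge (15,10)–(13,1): clear
  midpoint (37/2,15) outside
  → clear
Obstacle 3 [(13,14) (23,13) (22,23) (15,21) (13,18)]:
  edge (13,14)–(23,13): crosses AB
  edge (23,13)–(22,23): crosses AB
  edge (22,23)–(15,21): clear
  edge (15,21)–(13,18): clear
  edge (13,18)–(13,14): clear
  → BLOCKED
Obstacle 4 [(0,2) (2,0) (9,2) (1,11)]:
  edge (0,2)–(2,0): clear
  edge (2,0)–(9,2): clear
  edge (9,2)–(1,11): clear
  edge (1,11)–(0,2): clear
  midpoint (37/2,15) outside
  → clear

BLOCKED by obstacle 3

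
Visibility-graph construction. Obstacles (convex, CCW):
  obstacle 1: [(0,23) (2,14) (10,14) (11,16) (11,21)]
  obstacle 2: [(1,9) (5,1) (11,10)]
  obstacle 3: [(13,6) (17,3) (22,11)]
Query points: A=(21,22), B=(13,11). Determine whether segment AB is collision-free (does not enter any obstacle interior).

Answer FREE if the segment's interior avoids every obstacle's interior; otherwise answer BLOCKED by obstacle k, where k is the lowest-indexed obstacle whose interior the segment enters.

FREE

Obstacle 1 [(0,23) (2,14) (10,14) (11,16) (11,21)]:
  edge (0,23)–(2,14): clear
  edge (2,14)–(10,14): clear
  edge (10,14)–(11,16): clear
  edge (11,16)–(11,21): clear
  edge (11,21)–(0,23): clear
  midpoint (17,33/2) outside
  → clear
Obstacle 2 [(1,9) (5,1) (11,10)]:
  edge (1,9)–(5,1): clear
  edge (5,1)–(11,10): clear
  edge (11,10)–(1,9): clear
  midpoint (17,33/2) outside
  → clear
Obstacle 3 [(13,6) (17,3) (22,11)]:
  edge (13,6)–(17,3): clear
  edge (17,3)–(22,11): clear
  edge (22,11)–(13,6): clear
  midpoint (17,33/2) outside
  → clear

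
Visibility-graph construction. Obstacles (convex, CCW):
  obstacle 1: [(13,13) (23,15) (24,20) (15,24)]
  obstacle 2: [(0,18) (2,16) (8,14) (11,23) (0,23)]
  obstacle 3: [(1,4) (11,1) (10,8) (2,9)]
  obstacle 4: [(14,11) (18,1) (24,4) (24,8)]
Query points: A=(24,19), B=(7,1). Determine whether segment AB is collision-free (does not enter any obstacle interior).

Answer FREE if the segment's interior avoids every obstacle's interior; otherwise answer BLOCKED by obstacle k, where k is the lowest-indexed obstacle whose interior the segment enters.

BLOCKED by obstacle 1

Obstacle 1 [(13,13) (23,15) (24,20) (15,24)]:
  edge (13,13)–(23,15): crosses AB
  edge (23,15)–(24,20): crosses AB
  edge (24,20)–(15,24): clear
  edge (15,24)–(13,13): clear
  → BLOCKED
Obstacle 2 [(0,18) (2,16) (8,14) (11,23) (0,23)]:
  edge (0,18)–(2,16): clear
  edge (2,16)–(8,14): clear
  edge (8,14)–(11,23): clear
  edge (11,23)–(0,23): clear
  edge (0,23)–(0,18): clear
  midpoint (31/2,10) outside
  → clear
Obstacle 3 [(1,4) (11,1) (10,8) (2,9)]:
  edge (1,4)–(11,1): crosses AB
  edge (11,1)–(10,8): crosses AB
  edge (10,8)–(2,9): clear
  edge (2,9)–(1,4): clear
  → BLOCKED
Obstacle 4 [(14,11) (18,1) (24,4) (24,8)]:
  edge (14,11)–(18,1): crosses AB
  edge (18,1)–(24,4): clear
  edge (24,4)–(24,8): clear
  edge (24,8)–(14,11): crosses AB
  → BLOCKED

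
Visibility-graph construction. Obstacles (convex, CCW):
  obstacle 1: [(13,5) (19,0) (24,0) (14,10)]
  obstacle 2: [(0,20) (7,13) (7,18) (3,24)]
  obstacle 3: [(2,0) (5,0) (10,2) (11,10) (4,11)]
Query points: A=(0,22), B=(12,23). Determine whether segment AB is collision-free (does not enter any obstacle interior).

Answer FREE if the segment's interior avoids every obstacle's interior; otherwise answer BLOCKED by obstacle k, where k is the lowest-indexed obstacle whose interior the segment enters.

BLOCKED by obstacle 2

Obstacle 1 [(13,5) (19,0) (24,0) (14,10)]:
  edge (13,5)–(19,0): clear
  edge (19,0)–(24,0): clear
  edge (24,0)–(14,10): clear
  edge (14,10)–(13,5): clear
  midpoint (6,45/2) outside
  → clear
Obstacle 2 [(0,20) (7,13) (7,18) (3,24)]:
  edge (0,20)–(7,13): clear
  edge (7,13)–(7,18): clear
  edge (7,18)–(3,24): crosses AB
  edge (3,24)–(0,20): crosses AB
  → BLOCKED
Obstacle 3 [(2,0) (5,0) (10,2) (11,10) (4,11)]:
  edge (2,0)–(5,0): clear
  edge (5,0)–(10,2): clear
  edge (10,2)–(11,10): clear
  edge (11,10)–(4,11): clear
  edge (4,11)–(2,0): clear
  midpoint (6,45/2) outside
  → clear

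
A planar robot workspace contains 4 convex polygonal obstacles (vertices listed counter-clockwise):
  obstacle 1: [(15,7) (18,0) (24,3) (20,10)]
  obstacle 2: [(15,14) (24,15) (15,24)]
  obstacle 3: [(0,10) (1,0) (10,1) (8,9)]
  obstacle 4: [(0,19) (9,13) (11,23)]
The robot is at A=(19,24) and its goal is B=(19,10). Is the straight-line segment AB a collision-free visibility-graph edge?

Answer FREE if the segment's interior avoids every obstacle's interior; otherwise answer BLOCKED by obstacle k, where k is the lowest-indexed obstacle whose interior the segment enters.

Obstacle 1 [(15,7) (18,0) (24,3) (20,10)]:
  edge (15,7)–(18,0): clear
  edge (18,0)–(24,3): clear
  edge (24,3)–(20,10): clear
  edge (20,10)–(15,7): clear
  midpoint (19,17) outside
  → clear
Obstacle 2 [(15,14) (24,15) (15,24)]:
  edge (15,14)–(24,15): crosses AB
  edge (24,15)–(15,24): crosses AB
  edge (15,24)–(15,14): clear
  → BLOCKED
Obstacle 3 [(0,10) (1,0) (10,1) (8,9)]:
  edge (0,10)–(1,0): clear
  edge (1,0)–(10,1): clear
  edge (10,1)–(8,9): clear
  edge (8,9)–(0,10): clear
  midpoint (19,17) outside
  → clear
Obstacle 4 [(0,19) (9,13) (11,23)]:
  edge (0,19)–(9,13): clear
  edge (9,13)–(11,23): clear
  edge (11,23)–(0,19): clear
  midpoint (19,17) outside
  → clear

BLOCKED by obstacle 2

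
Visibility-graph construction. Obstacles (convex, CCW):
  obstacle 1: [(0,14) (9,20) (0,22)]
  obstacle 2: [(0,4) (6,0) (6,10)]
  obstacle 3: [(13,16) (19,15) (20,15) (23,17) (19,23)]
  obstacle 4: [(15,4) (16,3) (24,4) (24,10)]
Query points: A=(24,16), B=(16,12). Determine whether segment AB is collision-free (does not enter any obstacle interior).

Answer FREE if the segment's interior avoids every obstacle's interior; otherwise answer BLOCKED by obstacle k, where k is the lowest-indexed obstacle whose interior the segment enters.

Obstacle 1 [(0,14) (9,20) (0,22)]:
  edge (0,14)–(9,20): clear
  edge (9,20)–(0,22): clear
  edge (0,22)–(0,14): clear
  midpoint (20,14) outside
  → clear
Obstacle 2 [(0,4) (6,0) (6,10)]:
  edge (0,4)–(6,0): clear
  edge (6,0)–(6,10): clear
  edge (6,10)–(0,4): clear
  midpoint (20,14) outside
  → clear
Obstacle 3 [(13,16) (19,15) (20,15) (23,17) (19,23)]:
  edge (13,16)–(19,15): clear
  edge (19,15)–(20,15): clear
  edge (20,15)–(23,17): clear
  edge (23,17)–(19,23): clear
  edge (19,23)–(13,16): clear
  midpoint (20,14) outside
  → clear
Obstacle 4 [(15,4) (16,3) (24,4) (24,10)]:
  edge (15,4)–(16,3): clear
  edge (16,3)–(24,4): clear
  edge (24,4)–(24,10): clear
  edge (24,10)–(15,4): clear
  midpoint (20,14) outside
  → clear

FREE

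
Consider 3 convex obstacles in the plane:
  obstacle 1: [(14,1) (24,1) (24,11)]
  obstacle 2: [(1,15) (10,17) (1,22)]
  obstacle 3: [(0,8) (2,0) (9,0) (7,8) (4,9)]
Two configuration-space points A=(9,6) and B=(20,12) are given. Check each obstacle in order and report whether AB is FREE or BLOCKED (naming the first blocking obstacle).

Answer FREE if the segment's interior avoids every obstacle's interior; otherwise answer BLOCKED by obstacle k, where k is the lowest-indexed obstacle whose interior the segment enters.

Obstacle 1 [(14,1) (24,1) (24,11)]:
  edge (14,1)–(24,1): clear
  edge (24,1)–(24,11): clear
  edge (24,11)–(14,1): clear
  midpoint (29/2,9) outside
  → clear
Obstacle 2 [(1,15) (10,17) (1,22)]:
  edge (1,15)–(10,17): clear
  edge (10,17)–(1,22): clear
  edge (1,22)–(1,15): clear
  midpoint (29/2,9) outside
  → clear
Obstacle 3 [(0,8) (2,0) (9,0) (7,8) (4,9)]:
  edge (0,8)–(2,0): clear
  edge (2,0)–(9,0): clear
  edge (9,0)–(7,8): clear
  edge (7,8)–(4,9): clear
  edge (4,9)–(0,8): clear
  midpoint (29/2,9) outside
  → clear

FREE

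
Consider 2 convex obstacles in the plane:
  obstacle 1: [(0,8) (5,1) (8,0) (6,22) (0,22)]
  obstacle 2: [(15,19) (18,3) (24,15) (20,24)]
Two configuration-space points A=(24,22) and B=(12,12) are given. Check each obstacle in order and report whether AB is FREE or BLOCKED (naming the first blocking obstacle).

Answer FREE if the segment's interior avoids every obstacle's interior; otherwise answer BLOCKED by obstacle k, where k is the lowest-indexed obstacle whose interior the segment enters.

Obstacle 1 [(0,8) (5,1) (8,0) (6,22) (0,22)]:
  edge (0,8)–(5,1): clear
  edge (5,1)–(8,0): clear
  edge (8,0)–(6,22): clear
  edge (6,22)–(0,22): clear
  edge (0,22)–(0,8): clear
  midpoint (18,17) outside
  → clear
Obstacle 2 [(15,19) (18,3) (24,15) (20,24)]:
  edge (15,19)–(18,3): crosses AB
  edge (18,3)–(24,15): clear
  edge (24,15)–(20,24): crosses AB
  edge (20,24)–(15,19): clear
  → BLOCKED

BLOCKED by obstacle 2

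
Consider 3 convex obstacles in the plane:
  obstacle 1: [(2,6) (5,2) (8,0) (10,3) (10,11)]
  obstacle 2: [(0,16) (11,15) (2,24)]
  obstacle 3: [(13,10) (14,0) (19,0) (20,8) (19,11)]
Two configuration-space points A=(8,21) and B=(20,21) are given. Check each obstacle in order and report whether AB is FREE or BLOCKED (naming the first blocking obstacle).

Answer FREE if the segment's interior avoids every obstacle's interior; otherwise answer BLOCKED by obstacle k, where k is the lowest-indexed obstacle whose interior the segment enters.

Obstacle 1 [(2,6) (5,2) (8,0) (10,3) (10,11)]:
  edge (2,6)–(5,2): clear
  edge (5,2)–(8,0): clear
  edge (8,0)–(10,3): clear
  edge (10,3)–(10,11): clear
  edge (10,11)–(2,6): clear
  midpoint (14,21) outside
  → clear
Obstacle 2 [(0,16) (11,15) (2,24)]:
  edge (0,16)–(11,15): clear
  edge (11,15)–(2,24): clear
  edge (2,24)–(0,16): clear
  midpoint (14,21) outside
  → clear
Obstacle 3 [(13,10) (14,0) (19,0) (20,8) (19,11)]:
  edge (13,10)–(14,0): clear
  edge (14,0)–(19,0): clear
  edge (19,0)–(20,8): clear
  edge (20,8)–(19,11): clear
  edge (19,11)–(13,10): clear
  midpoint (14,21) outside
  → clear

FREE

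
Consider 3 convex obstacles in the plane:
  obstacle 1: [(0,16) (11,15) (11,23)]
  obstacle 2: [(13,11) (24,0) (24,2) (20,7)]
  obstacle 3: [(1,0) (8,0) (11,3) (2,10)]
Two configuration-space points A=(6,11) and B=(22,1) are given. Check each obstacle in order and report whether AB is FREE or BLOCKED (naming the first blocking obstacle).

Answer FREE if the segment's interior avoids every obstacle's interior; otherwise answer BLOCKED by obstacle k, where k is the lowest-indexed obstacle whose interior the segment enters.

Obstacle 1 [(0,16) (11,15) (11,23)]:
  edge (0,16)–(11,15): clear
  edge (11,15)–(11,23): clear
  edge (11,23)–(0,16): clear
  midpoint (14,6) outside
  → clear
Obstacle 2 [(13,11) (24,0) (24,2) (20,7)]:
  edge (13,11)–(24,0): clear
  edge (24,0)–(24,2): clear
  edge (24,2)–(20,7): clear
  edge (20,7)–(13,11): clear
  midpoint (14,6) outside
  → clear
Obstacle 3 [(1,0) (8,0) (11,3) (2,10)]:
  edge (1,0)–(8,0): clear
  edge (8,0)–(11,3): clear
  edge (11,3)–(2,10): clear
  edge (2,10)–(1,0): clear
  midpoint (14,6) outside
  → clear

FREE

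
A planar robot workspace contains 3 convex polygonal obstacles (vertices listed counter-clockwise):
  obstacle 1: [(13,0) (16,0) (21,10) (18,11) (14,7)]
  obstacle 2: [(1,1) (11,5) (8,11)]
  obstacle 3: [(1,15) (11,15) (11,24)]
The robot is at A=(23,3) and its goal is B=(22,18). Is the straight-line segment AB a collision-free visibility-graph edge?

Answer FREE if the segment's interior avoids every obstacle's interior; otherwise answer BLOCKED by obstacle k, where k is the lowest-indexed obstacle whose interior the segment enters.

Obstacle 1 [(13,0) (16,0) (21,10) (18,11) (14,7)]:
  edge (13,0)–(16,0): clear
  edge (16,0)–(21,10): clear
  edge (21,10)–(18,11): clear
  edge (18,11)–(14,7): clear
  edge (14,7)–(13,0): clear
  midpoint (45/2,21/2) outside
  → clear
Obstacle 2 [(1,1) (11,5) (8,11)]:
  edge (1,1)–(11,5): clear
  edge (11,5)–(8,11): clear
  edge (8,11)–(1,1): clear
  midpoint (45/2,21/2) outside
  → clear
Obstacle 3 [(1,15) (11,15) (11,24)]:
  edge (1,15)–(11,15): clear
  edge (11,15)–(11,24): clear
  edge (11,24)–(1,15): clear
  midpoint (45/2,21/2) outside
  → clear

FREE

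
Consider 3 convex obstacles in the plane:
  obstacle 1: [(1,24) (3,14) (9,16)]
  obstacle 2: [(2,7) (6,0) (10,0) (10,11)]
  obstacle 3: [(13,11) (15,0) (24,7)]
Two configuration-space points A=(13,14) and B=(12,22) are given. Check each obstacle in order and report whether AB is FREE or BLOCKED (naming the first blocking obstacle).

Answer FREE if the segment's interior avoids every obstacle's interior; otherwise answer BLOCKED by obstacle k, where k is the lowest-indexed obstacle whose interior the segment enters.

Obstacle 1 [(1,24) (3,14) (9,16)]:
  edge (1,24)–(3,14): clear
  edge (3,14)–(9,16): clear
  edge (9,16)–(1,24): clear
  midpoint (25/2,18) outside
  → clear
Obstacle 2 [(2,7) (6,0) (10,0) (10,11)]:
  edge (2,7)–(6,0): clear
  edge (6,0)–(10,0): clear
  edge (10,0)–(10,11): clear
  edge (10,11)–(2,7): clear
  midpoint (25/2,18) outside
  → clear
Obstacle 3 [(13,11) (15,0) (24,7)]:
  edge (13,11)–(15,0): clear
  edge (15,0)–(24,7): clear
  edge (24,7)–(13,11): clear
  midpoint (25/2,18) outside
  → clear

FREE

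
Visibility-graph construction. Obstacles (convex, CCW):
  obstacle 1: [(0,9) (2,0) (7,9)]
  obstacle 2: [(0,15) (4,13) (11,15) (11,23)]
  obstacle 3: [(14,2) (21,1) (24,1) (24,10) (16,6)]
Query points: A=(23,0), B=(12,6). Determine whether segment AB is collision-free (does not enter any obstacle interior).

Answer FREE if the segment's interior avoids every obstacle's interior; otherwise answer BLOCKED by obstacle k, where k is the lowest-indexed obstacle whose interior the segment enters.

BLOCKED by obstacle 3

Obstacle 1 [(0,9) (2,0) (7,9)]:
  edge (0,9)–(2,0): clear
  edge (2,0)–(7,9): clear
  edge (7,9)–(0,9): clear
  midpoint (35/2,3) outside
  → clear
Obstacle 2 [(0,15) (4,13) (11,15) (11,23)]:
  edge (0,15)–(4,13): clear
  edge (4,13)–(11,15): clear
  edge (11,15)–(11,23): clear
  edge (11,23)–(0,15): clear
  midpoint (35/2,3) outside
  → clear
Obstacle 3 [(14,2) (21,1) (24,1) (24,10) (16,6)]:
  edge (14,2)–(21,1): clear
  edge (21,1)–(24,1): crosses AB
  edge (24,1)–(24,10): clear
  edge (24,10)–(16,6): clear
  edge (16,6)–(14,2): crosses AB
  → BLOCKED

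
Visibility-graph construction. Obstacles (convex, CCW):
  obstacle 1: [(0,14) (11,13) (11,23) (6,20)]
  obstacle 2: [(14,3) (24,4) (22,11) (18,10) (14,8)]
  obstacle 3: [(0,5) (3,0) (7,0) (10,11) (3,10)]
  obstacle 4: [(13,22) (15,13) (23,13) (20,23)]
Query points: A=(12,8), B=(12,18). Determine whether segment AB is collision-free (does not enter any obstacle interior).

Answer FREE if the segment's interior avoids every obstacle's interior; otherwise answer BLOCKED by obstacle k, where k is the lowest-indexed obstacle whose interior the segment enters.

Obstacle 1 [(0,14) (11,13) (11,23) (6,20)]:
  edge (0,14)–(11,13): clear
  edge (11,13)–(11,23): clear
  edge (11,23)–(6,20): clear
  edge (6,20)–(0,14): clear
  midpoint (12,13) outside
  → clear
Obstacle 2 [(14,3) (24,4) (22,11) (18,10) (14,8)]:
  edge (14,3)–(24,4): clear
  edge (24,4)–(22,11): clear
  edge (22,11)–(18,10): clear
  edge (18,10)–(14,8): clear
  edge (14,8)–(14,3): clear
  midpoint (12,13) outside
  → clear
Obstacle 3 [(0,5) (3,0) (7,0) (10,11) (3,10)]:
  edge (0,5)–(3,0): clear
  edge (3,0)–(7,0): clear
  edge (7,0)–(10,11): clear
  edge (10,11)–(3,10): clear
  edge (3,10)–(0,5): clear
  midpoint (12,13) outside
  → clear
Obstacle 4 [(13,22) (15,13) (23,13) (20,23)]:
  edge (13,22)–(15,13): clear
  edge (15,13)–(23,13): clear
  edge (23,13)–(20,23): clear
  edge (20,23)–(13,22): clear
  midpoint (12,13) outside
  → clear

FREE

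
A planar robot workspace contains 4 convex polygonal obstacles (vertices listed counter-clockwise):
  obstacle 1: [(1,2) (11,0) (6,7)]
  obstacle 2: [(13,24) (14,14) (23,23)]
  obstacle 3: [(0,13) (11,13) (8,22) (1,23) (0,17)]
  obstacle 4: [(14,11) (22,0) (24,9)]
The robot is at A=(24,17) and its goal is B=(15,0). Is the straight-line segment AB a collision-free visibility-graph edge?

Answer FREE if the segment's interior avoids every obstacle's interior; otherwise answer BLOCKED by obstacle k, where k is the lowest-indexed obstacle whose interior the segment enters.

BLOCKED by obstacle 4

Obstacle 1 [(1,2) (11,0) (6,7)]:
  edge (1,2)–(11,0): clear
  edge (11,0)–(6,7): clear
  edge (6,7)–(1,2): clear
  midpoint (39/2,17/2) outside
  → clear
Obstacle 2 [(13,24) (14,14) (23,23)]:
  edge (13,24)–(14,14): clear
  edge (14,14)–(23,23): clear
  edge (23,23)–(13,24): clear
  midpoint (39/2,17/2) outside
  → clear
Obstacle 3 [(0,13) (11,13) (8,22) (1,23) (0,17)]:
  edge (0,13)–(11,13): clear
  edge (11,13)–(8,22): clear
  edge (8,22)–(1,23): clear
  edge (1,23)–(0,17): clear
  edge (0,17)–(0,13): clear
  midpoint (39/2,17/2) outside
  → clear
Obstacle 4 [(14,11) (22,0) (24,9)]:
  edge (14,11)–(22,0): crosses AB
  edge (22,0)–(24,9): clear
  edge (24,9)–(14,11): crosses AB
  → BLOCKED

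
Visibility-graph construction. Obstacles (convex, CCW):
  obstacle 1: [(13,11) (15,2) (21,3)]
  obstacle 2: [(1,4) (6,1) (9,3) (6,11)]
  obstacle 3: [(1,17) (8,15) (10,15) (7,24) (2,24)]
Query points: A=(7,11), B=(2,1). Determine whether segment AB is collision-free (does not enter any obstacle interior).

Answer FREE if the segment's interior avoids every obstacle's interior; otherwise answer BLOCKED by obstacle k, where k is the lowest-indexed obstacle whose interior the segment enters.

Obstacle 1 [(13,11) (15,2) (21,3)]:
  edge (13,11)–(15,2): clear
  edge (15,2)–(21,3): clear
  edge (21,3)–(13,11): clear
  midpoint (9/2,6) outside
  → clear
Obstacle 2 [(1,4) (6,1) (9,3) (6,11)]:
  edge (1,4)–(6,1): crosses AB
  edge (6,1)–(9,3): clear
  edge (9,3)–(6,11): crosses AB
  edge (6,11)–(1,4): clear
  → BLOCKED
Obstacle 3 [(1,17) (8,15) (10,15) (7,24) (2,24)]:
  edge (1,17)–(8,15): clear
  edge (8,15)–(10,15): clear
  edge (10,15)–(7,24): clear
  edge (7,24)–(2,24): clear
  edge (2,24)–(1,17): clear
  midpoint (9/2,6) outside
  → clear

BLOCKED by obstacle 2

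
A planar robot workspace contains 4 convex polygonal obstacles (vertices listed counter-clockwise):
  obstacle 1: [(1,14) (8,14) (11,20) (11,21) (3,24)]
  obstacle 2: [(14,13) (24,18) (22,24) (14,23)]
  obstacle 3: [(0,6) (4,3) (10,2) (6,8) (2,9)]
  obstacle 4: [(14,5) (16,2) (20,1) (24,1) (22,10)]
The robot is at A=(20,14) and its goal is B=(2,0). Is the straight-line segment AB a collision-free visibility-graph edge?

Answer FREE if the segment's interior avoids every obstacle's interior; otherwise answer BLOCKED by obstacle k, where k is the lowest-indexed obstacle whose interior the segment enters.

BLOCKED by obstacle 3

Obstacle 1 [(1,14) (8,14) (11,20) (11,21) (3,24)]:
  edge (1,14)–(8,14): clear
  edge (8,14)–(11,20): clear
  edge (11,20)–(11,21): clear
  edge (11,21)–(3,24): clear
  edge (3,24)–(1,14): clear
  midpoint (11,7) outside
  → clear
Obstacle 2 [(14,13) (24,18) (22,24) (14,23)]:
  edge (14,13)–(24,18): clear
  edge (24,18)–(22,24): clear
  edge (22,24)–(14,23): clear
  edge (14,23)–(14,13): clear
  midpoint (11,7) outside
  → clear
Obstacle 3 [(0,6) (4,3) (10,2) (6,8) (2,9)]:
  edge (0,6)–(4,3): clear
  edge (4,3)–(10,2): crosses AB
  edge (10,2)–(6,8): crosses AB
  edge (6,8)–(2,9): clear
  edge (2,9)–(0,6): clear
  → BLOCKED
Obstacle 4 [(14,5) (16,2) (20,1) (24,1) (22,10)]:
  edge (14,5)–(16,2): clear
  edge (16,2)–(20,1): clear
  edge (20,1)–(24,1): clear
  edge (24,1)–(22,10): clear
  edge (22,10)–(14,5): clear
  midpoint (11,7) outside
  → clear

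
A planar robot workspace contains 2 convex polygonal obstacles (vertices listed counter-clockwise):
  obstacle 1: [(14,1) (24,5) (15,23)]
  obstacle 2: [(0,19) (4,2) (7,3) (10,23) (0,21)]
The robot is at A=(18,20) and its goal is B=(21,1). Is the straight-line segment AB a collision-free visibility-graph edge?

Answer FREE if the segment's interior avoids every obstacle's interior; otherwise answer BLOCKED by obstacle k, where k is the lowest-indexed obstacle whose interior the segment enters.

BLOCKED by obstacle 1

Obstacle 1 [(14,1) (24,5) (15,23)]:
  edge (14,1)–(24,5): crosses AB
  edge (24,5)–(15,23): crosses AB
  edge (15,23)–(14,1): clear
  → BLOCKED
Obstacle 2 [(0,19) (4,2) (7,3) (10,23) (0,21)]:
  edge (0,19)–(4,2): clear
  edge (4,2)–(7,3): clear
  edge (7,3)–(10,23): clear
  edge (10,23)–(0,21): clear
  edge (0,21)–(0,19): clear
  midpoint (39/2,21/2) outside
  → clear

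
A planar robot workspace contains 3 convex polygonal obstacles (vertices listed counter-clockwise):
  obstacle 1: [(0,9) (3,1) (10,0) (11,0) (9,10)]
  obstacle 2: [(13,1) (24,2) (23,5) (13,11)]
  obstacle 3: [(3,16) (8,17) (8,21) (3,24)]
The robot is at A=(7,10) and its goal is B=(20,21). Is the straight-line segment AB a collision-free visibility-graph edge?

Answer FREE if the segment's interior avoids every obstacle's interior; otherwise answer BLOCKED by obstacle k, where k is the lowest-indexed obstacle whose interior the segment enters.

FREE

Obstacle 1 [(0,9) (3,1) (10,0) (11,0) (9,10)]:
  edge (0,9)–(3,1): clear
  edge (3,1)–(10,0): clear
  edge (10,0)–(11,0): clear
  edge (11,0)–(9,10): clear
  edge (9,10)–(0,9): clear
  midpoint (27/2,31/2) outside
  → clear
Obstacle 2 [(13,1) (24,2) (23,5) (13,11)]:
  edge (13,1)–(24,2): clear
  edge (24,2)–(23,5): clear
  edge (23,5)–(13,11): clear
  edge (13,11)–(13,1): clear
  midpoint (27/2,31/2) outside
  → clear
Obstacle 3 [(3,16) (8,17) (8,21) (3,24)]:
  edge (3,16)–(8,17): clear
  edge (8,17)–(8,21): clear
  edge (8,21)–(3,24): clear
  edge (3,24)–(3,16): clear
  midpoint (27/2,31/2) outside
  → clear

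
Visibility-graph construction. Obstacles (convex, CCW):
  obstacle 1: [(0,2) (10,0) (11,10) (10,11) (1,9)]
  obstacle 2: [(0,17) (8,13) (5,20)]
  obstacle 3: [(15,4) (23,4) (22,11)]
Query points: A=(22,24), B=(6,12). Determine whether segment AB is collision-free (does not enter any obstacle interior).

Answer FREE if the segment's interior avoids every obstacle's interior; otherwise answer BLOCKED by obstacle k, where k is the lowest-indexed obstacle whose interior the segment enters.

BLOCKED by obstacle 2

Obstacle 1 [(0,2) (10,0) (11,10) (10,11) (1,9)]:
  edge (0,2)–(10,0): clear
  edge (10,0)–(11,10): clear
  edge (11,10)–(10,11): clear
  edge (10,11)–(1,9): clear
  edge (1,9)–(0,2): clear
  midpoint (14,18) outside
  → clear
Obstacle 2 [(0,17) (8,13) (5,20)]:
  edge (0,17)–(8,13): crosses AB
  edge (8,13)–(5,20): crosses AB
  edge (5,20)–(0,17): clear
  → BLOCKED
Obstacle 3 [(15,4) (23,4) (22,11)]:
  edge (15,4)–(23,4): clear
  edge (23,4)–(22,11): clear
  edge (22,11)–(15,4): clear
  midpoint (14,18) outside
  → clear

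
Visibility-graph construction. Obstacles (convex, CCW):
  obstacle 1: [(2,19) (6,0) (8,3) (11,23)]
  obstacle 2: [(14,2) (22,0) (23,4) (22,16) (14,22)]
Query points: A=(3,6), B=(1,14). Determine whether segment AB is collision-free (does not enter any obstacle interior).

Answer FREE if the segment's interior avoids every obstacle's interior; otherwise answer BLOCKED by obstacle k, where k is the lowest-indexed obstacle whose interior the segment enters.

Obstacle 1 [(2,19) (6,0) (8,3) (11,23)]:
  edge (2,19)–(6,0): clear
  edge (6,0)–(8,3): clear
  edge (8,3)–(11,23): clear
  edge (11,23)–(2,19): clear
  midpoint (2,10) outside
  → clear
Obstacle 2 [(14,2) (22,0) (23,4) (22,16) (14,22)]:
  edge (14,2)–(22,0): clear
  edge (22,0)–(23,4): clear
  edge (23,4)–(22,16): clear
  edge (22,16)–(14,22): clear
  edge (14,22)–(14,2): clear
  midpoint (2,10) outside
  → clear

FREE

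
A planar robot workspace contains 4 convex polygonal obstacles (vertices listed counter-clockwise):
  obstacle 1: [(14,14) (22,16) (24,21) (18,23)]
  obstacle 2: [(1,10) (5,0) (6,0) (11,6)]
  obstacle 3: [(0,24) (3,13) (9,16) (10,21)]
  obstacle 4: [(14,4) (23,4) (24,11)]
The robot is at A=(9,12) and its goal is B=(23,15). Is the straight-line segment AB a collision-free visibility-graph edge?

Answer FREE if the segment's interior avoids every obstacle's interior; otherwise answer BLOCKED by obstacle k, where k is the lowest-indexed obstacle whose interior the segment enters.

FREE

Obstacle 1 [(14,14) (22,16) (24,21) (18,23)]:
  edge (14,14)–(22,16): clear
  edge (22,16)–(24,21): clear
  edge (24,21)–(18,23): clear
  edge (18,23)–(14,14): clear
  midpoint (16,27/2) outside
  → clear
Obstacle 2 [(1,10) (5,0) (6,0) (11,6)]:
  edge (1,10)–(5,0): clear
  edge (5,0)–(6,0): clear
  edge (6,0)–(11,6): clear
  edge (11,6)–(1,10): clear
  midpoint (16,27/2) outside
  → clear
Obstacle 3 [(0,24) (3,13) (9,16) (10,21)]:
  edge (0,24)–(3,13): clear
  edge (3,13)–(9,16): clear
  edge (9,16)–(10,21): clear
  edge (10,21)–(0,24): clear
  midpoint (16,27/2) outside
  → clear
Obstacle 4 [(14,4) (23,4) (24,11)]:
  edge (14,4)–(23,4): clear
  edge (23,4)–(24,11): clear
  edge (24,11)–(14,4): clear
  midpoint (16,27/2) outside
  → clear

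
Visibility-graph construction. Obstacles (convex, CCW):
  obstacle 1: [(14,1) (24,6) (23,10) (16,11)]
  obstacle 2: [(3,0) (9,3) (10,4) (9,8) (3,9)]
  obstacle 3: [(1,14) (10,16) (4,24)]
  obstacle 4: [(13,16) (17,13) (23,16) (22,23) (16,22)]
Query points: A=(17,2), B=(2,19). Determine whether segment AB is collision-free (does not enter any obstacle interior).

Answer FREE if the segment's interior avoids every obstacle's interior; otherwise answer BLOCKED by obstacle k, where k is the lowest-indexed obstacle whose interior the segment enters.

Obstacle 1 [(14,1) (24,6) (23,10) (16,11)]:
  edge (14,1)–(24,6): crosses AB
  edge (24,6)–(23,10): clear
  edge (23,10)–(16,11): clear
  edge (16,11)–(14,1): crosses AB
  → BLOCKED
Obstacle 2 [(3,0) (9,3) (10,4) (9,8) (3,9)]:
  edge (3,0)–(9,3): clear
  edge (9,3)–(10,4): clear
  edge (10,4)–(9,8): clear
  edge (9,8)–(3,9): clear
  edge (3,9)–(3,0): clear
  midpoint (19/2,21/2) outside
  → clear
Obstacle 3 [(1,14) (10,16) (4,24)]:
  edge (1,14)–(10,16): crosses AB
  edge (10,16)–(4,24): clear
  edge (4,24)–(1,14): crosses AB
  → BLOCKED
Obstacle 4 [(13,16) (17,13) (23,16) (22,23) (16,22)]:
  edge (13,16)–(17,13): clear
  edge (17,13)–(23,16): clear
  edge (23,16)–(22,23): clear
  edge (22,23)–(16,22): clear
  edge (16,22)–(13,16): clear
  midpoint (19/2,21/2) outside
  → clear

BLOCKED by obstacle 1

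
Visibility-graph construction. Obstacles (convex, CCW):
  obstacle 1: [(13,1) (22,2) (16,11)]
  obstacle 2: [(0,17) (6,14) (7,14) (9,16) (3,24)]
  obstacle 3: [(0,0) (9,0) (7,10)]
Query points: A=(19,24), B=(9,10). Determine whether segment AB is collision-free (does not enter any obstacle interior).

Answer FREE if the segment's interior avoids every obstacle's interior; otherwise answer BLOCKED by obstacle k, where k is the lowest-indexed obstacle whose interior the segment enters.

FREE

Obstacle 1 [(13,1) (22,2) (16,11)]:
  edge (13,1)–(22,2): clear
  edge (22,2)–(16,11): clear
  edge (16,11)–(13,1): clear
  midpoint (14,17) outside
  → clear
Obstacle 2 [(0,17) (6,14) (7,14) (9,16) (3,24)]:
  edge (0,17)–(6,14): clear
  edge (6,14)–(7,14): clear
  edge (7,14)–(9,16): clear
  edge (9,16)–(3,24): clear
  edge (3,24)–(0,17): clear
  midpoint (14,17) outside
  → clear
Obstacle 3 [(0,0) (9,0) (7,10)]:
  edge (0,0)–(9,0): clear
  edge (9,0)–(7,10): clear
  edge (7,10)–(0,0): clear
  midpoint (14,17) outside
  → clear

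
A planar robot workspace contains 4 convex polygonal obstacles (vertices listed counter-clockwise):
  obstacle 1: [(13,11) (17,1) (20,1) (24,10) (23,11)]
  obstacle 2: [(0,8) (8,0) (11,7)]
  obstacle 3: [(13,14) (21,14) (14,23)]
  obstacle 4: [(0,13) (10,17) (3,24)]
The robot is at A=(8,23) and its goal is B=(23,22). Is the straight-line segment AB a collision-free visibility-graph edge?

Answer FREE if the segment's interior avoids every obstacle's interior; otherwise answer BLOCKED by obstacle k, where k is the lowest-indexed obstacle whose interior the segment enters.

BLOCKED by obstacle 3

Obstacle 1 [(13,11) (17,1) (20,1) (24,10) (23,11)]:
  edge (13,11)–(17,1): clear
  edge (17,1)–(20,1): clear
  edge (20,1)–(24,10): clear
  edge (24,10)–(23,11): clear
  edge (23,11)–(13,11): clear
  midpoint (31/2,45/2) outside
  → clear
Obstacle 2 [(0,8) (8,0) (11,7)]:
  edge (0,8)–(8,0): clear
  edge (8,0)–(11,7): clear
  edge (11,7)–(0,8): clear
  midpoint (31/2,45/2) outside
  → clear
Obstacle 3 [(13,14) (21,14) (14,23)]:
  edge (13,14)–(21,14): clear
  edge (21,14)–(14,23): crosses AB
  edge (14,23)–(13,14): crosses AB
  → BLOCKED
Obstacle 4 [(0,13) (10,17) (3,24)]:
  edge (0,13)–(10,17): clear
  edge (10,17)–(3,24): clear
  edge (3,24)–(0,13): clear
  midpoint (31/2,45/2) outside
  → clear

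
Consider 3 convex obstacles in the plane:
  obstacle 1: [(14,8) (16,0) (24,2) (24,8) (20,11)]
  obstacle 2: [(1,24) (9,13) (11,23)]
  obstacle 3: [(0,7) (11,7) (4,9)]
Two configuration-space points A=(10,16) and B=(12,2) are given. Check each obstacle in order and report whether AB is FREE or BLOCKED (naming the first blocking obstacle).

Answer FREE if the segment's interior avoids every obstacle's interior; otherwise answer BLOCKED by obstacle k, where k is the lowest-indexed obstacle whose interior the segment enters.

Obstacle 1 [(14,8) (16,0) (24,2) (24,8) (20,11)]:
  edge (14,8)–(16,0): clear
  edge (16,0)–(24,2): clear
  edge (24,2)–(24,8): clear
  edge (24,8)–(20,11): clear
  edge (20,11)–(14,8): clear
  midpoint (11,9) outside
  → clear
Obstacle 2 [(1,24) (9,13) (11,23)]:
  edge (1,24)–(9,13): clear
  edge (9,13)–(11,23): clear
  edge (11,23)–(1,24): clear
  midpoint (11,9) outside
  → clear
Obstacle 3 [(0,7) (11,7) (4,9)]:
  edge (0,7)–(11,7): clear
  edge (11,7)–(4,9): clear
  edge (4,9)–(0,7): clear
  midpoint (11,9) outside
  → clear

FREE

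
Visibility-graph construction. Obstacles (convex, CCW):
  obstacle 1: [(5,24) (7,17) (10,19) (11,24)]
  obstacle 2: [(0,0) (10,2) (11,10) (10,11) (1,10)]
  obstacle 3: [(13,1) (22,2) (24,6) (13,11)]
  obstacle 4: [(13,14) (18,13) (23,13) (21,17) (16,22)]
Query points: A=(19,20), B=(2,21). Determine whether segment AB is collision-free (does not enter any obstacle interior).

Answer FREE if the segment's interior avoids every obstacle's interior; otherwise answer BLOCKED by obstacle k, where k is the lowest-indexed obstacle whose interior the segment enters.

BLOCKED by obstacle 1

Obstacle 1 [(5,24) (7,17) (10,19) (11,24)]:
  edge (5,24)–(7,17): crosses AB
  edge (7,17)–(10,19): clear
  edge (10,19)–(11,24): crosses AB
  edge (11,24)–(5,24): clear
  → BLOCKED
Obstacle 2 [(0,0) (10,2) (11,10) (10,11) (1,10)]:
  edge (0,0)–(10,2): clear
  edge (10,2)–(11,10): clear
  edge (11,10)–(10,11): clear
  edge (10,11)–(1,10): clear
  edge (1,10)–(0,0): clear
  midpoint (21/2,41/2) outside
  → clear
Obstacle 3 [(13,1) (22,2) (24,6) (13,11)]:
  edge (13,1)–(22,2): clear
  edge (22,2)–(24,6): clear
  edge (24,6)–(13,11): clear
  edge (13,11)–(13,1): clear
  midpoint (21/2,41/2) outside
  → clear
Obstacle 4 [(13,14) (18,13) (23,13) (21,17) (16,22)]:
  edge (13,14)–(18,13): clear
  edge (18,13)–(23,13): clear
  edge (23,13)–(21,17): clear
  edge (21,17)–(16,22): crosses AB
  edge (16,22)–(13,14): crosses AB
  → BLOCKED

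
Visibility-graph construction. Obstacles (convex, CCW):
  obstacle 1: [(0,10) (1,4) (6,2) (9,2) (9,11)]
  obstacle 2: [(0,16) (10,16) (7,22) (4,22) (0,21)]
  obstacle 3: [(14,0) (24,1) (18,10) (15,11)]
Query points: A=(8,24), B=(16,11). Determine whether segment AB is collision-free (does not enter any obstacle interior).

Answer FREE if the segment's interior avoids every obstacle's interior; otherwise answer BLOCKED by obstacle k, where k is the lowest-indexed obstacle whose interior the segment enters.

Obstacle 1 [(0,10) (1,4) (6,2) (9,2) (9,11)]:
  edge (0,10)–(1,4): clear
  edge (1,4)–(6,2): clear
  edge (6,2)–(9,2): clear
  edge (9,2)–(9,11): clear
  edge (9,11)–(0,10): clear
  midpoint (12,35/2) outside
  → clear
Obstacle 2 [(0,16) (10,16) (7,22) (4,22) (0,21)]:
  edge (0,16)–(10,16): clear
  edge (10,16)–(7,22): clear
  edge (7,22)–(4,22): clear
  edge (4,22)–(0,21): clear
  edge (0,21)–(0,16): clear
  midpoint (12,35/2) outside
  → clear
Obstacle 3 [(14,0) (24,1) (18,10) (15,11)]:
  edge (14,0)–(24,1): clear
  edge (24,1)–(18,10): clear
  edge (18,10)–(15,11): clear
  edge (15,11)–(14,0): clear
  midpoint (12,35/2) outside
  → clear

FREE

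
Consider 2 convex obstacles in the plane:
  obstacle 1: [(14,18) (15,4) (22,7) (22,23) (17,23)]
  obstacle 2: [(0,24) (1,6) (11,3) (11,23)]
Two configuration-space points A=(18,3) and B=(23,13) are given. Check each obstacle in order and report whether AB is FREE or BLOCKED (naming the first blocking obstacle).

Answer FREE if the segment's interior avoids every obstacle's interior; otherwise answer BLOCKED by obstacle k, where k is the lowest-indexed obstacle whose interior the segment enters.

BLOCKED by obstacle 1

Obstacle 1 [(14,18) (15,4) (22,7) (22,23) (17,23)]:
  edge (14,18)–(15,4): clear
  edge (15,4)–(22,7): crosses AB
  edge (22,7)–(22,23): crosses AB
  edge (22,23)–(17,23): clear
  edge (17,23)–(14,18): clear
  → BLOCKED
Obstacle 2 [(0,24) (1,6) (11,3) (11,23)]:
  edge (0,24)–(1,6): clear
  edge (1,6)–(11,3): clear
  edge (11,3)–(11,23): clear
  edge (11,23)–(0,24): clear
  midpoint (41/2,8) outside
  → clear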